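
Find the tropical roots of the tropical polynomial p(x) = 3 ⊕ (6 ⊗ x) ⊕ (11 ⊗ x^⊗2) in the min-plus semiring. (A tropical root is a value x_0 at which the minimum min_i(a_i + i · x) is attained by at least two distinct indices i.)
Roots: {-5, -3}

Each tropical root is a break point of the lower envelope of the lines y = a_i + i · x (there are 3 lines, with slopes 0, 1, ..., 2). Only the lines that attain the minimum somewhere contribute to roots; other lines are dominated. Here the surviving (envelope) indices are i = 2, i = 1, i = 0.
Intersections between consecutive envelope lines give the roots: for adjacent envelope indices i < j the intersection is x = (a_i − a_j) / (j − i). Reading off the sorted break points: {-5, -3}.
Verification: at each break x_0, at least two indices attain the minimum of min_i(a_i + i · x_0).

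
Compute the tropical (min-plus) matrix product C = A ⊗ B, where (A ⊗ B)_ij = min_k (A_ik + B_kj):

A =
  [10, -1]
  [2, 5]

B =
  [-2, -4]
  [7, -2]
A ⊗ B =
  [6, -3]
  [0, -2]

Apply the min-plus product entry-by-entry:
  C[0][0] = min over k of (A[0][0] + B[0][0] = 10 + -2 = 8, A[0][1] + B[1][0] = -1 + 7 = 6) = 6 (attained at k = 1)
  C[0][1] = min over k of (A[0][0] + B[0][1] = 10 + -4 = 6, A[0][1] + B[1][1] = -1 + -2 = -3) = -3 (attained at k = 1)
  C[1][0] = min over k of (A[1][0] + B[0][0] = 2 + -2 = 0, A[1][1] + B[1][0] = 5 + 7 = 12) = 0 (attained at k = 0)
  C[1][1] = min over k of (A[1][0] + B[0][1] = 2 + -4 = -2, A[1][1] + B[1][1] = 5 + -2 = 3) = -2 (attained at k = 0)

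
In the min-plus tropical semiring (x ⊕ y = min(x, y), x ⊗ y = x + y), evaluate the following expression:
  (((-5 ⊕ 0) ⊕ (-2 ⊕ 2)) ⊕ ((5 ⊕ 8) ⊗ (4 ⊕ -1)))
(((-5 ⊕ 0) ⊕ (-2 ⊕ 2)) ⊕ ((5 ⊕ 8) ⊗ (4 ⊕ -1))) = -5

Expand innermost to outermost. Recall ⊕ takes the minimum of its arguments and ⊗ takes their sum. Working out the expression (((-5 ⊕ 0) ⊕ (-2 ⊕ 2)) ⊕ ((5 ⊕ 8) ⊗ (4 ⊕ -1))) gives -5.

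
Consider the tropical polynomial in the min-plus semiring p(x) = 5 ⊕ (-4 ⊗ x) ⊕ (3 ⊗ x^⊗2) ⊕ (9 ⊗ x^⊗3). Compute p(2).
p(2) = -2

A tropical monomial a ⊗ x^⊗i evaluates to a + i · x. Evaluating each term at x = 2:
  Term 0 contributes 5 + 0 · 2 = 5
  Term 1 contributes -4 + 1 · 2 = -2
  Term 2 contributes 3 + 2 · 2 = 7
  Term 3 contributes 9 + 3 · 2 = 15
p(2) = ⊕ of these = min[5, -2, 7, 15] = -2.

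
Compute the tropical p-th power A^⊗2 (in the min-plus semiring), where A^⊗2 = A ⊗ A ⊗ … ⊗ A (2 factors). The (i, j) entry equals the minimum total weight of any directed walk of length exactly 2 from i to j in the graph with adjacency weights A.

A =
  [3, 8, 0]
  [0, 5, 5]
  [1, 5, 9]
A^⊗2 =
  [1, 5, 3]
  [3, 8, 0]
  [4, 9, 1]

Each entry (A^⊗2)_ij equals the minimum over all length-2 walks i = v_0 → v_1 → … → v_2 = j of Σ_t A[v_t][v_{t+1}]. For example, for (i, j) = (0, 2) we minimise over 3 possible intermediate vertex sequences; the minimum is 3, attained along the walk 0 → 0 → 2.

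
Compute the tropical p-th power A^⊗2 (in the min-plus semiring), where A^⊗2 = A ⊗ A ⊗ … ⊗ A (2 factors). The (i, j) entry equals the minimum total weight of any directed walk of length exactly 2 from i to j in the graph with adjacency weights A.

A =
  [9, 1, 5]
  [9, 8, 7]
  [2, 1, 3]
A^⊗2 =
  [7, 6, 8]
  [9, 8, 10]
  [5, 3, 6]

Each entry (A^⊗2)_ij equals the minimum over all length-2 walks i = v_0 → v_1 → … → v_2 = j of Σ_t A[v_t][v_{t+1}]. For example, for (i, j) = (0, 2) we minimise over 3 possible intermediate vertex sequences; the minimum is 8, attained along the walk 0 → 1 → 2.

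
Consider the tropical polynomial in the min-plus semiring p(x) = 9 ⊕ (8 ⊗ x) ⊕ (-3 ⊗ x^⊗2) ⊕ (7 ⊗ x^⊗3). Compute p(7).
p(7) = 9

A tropical monomial a ⊗ x^⊗i evaluates to a + i · x. Evaluating each term at x = 7:
  Term 0 contributes 9 + 0 · 7 = 9
  Term 1 contributes 8 + 1 · 7 = 15
  Term 2 contributes -3 + 2 · 7 = 11
  Term 3 contributes 7 + 3 · 7 = 28
p(7) = ⊕ of these = min[9, 15, 11, 28] = 9.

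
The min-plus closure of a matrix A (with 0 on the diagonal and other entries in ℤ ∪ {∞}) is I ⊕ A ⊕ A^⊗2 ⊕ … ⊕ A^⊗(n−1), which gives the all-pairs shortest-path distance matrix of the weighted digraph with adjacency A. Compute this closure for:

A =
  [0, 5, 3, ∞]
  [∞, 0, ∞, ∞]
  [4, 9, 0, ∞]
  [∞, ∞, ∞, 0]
Closure =
  [0, 5, 3, ∞]
  [∞, 0, ∞, ∞]
  [4, 9, 0, ∞]
  [∞, ∞, ∞, 0]

This is the Floyd-Warshall all-pairs shortest-path computation. For each intermediate vertex k = 0, 1, …, 3, update dist[i][j] ← min(dist[i][j], dist[i][k] + dist[k][j]). The final matrix gives, for each (i, j), the minimum total weight of any directed path from i to j (possibly empty when i = j).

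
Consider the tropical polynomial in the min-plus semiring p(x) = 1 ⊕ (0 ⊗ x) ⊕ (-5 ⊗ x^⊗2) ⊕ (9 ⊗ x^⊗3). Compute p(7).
p(7) = 1

A tropical monomial a ⊗ x^⊗i evaluates to a + i · x. Evaluating each term at x = 7:
  Term 0 contributes 1 + 0 · 7 = 1
  Term 1 contributes 0 + 1 · 7 = 7
  Term 2 contributes -5 + 2 · 7 = 9
  Term 3 contributes 9 + 3 · 7 = 30
p(7) = ⊕ of these = min[1, 7, 9, 30] = 1.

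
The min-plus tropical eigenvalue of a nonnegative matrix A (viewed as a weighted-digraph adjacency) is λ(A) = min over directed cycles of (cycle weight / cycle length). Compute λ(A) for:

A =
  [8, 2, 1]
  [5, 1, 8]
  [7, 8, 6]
λ(A) = 1

Enumerate directed cycles and compute their means (weight / length). Sample:
  cycle 0 → 0: weight = 8, length = 1, mean = 8/1 ≈ 8.000
  cycle 1 → 1: weight = 1, length = 1, mean = 1/1 ≈ 1.000
  cycle 2 → 2: weight = 6, length = 1, mean = 6/1 ≈ 6.000
  cycle 0 → 1 → 0: weight = 7, length = 2, mean = 7/2 ≈ 3.500
  cycle 0 → 2 → 0: weight = 8, length = 2, mean = 8/2 ≈ 4.000
  cycle 1 → 0 → 1: weight = 7, length = 2, mean = 7/2 ≈ 3.500
Minimum mean = 1.000, attained e.g. along the cycle 1 → 1 with weight 1 and length 1. So λ(A) = 1/1 = 1.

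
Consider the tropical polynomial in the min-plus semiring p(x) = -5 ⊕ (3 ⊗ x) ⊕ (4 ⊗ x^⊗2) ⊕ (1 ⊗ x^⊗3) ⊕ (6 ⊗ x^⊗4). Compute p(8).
p(8) = -5

A tropical monomial a ⊗ x^⊗i evaluates to a + i · x. Evaluating each term at x = 8:
  Term 0 contributes -5 + 0 · 8 = -5
  Term 1 contributes 3 + 1 · 8 = 11
  Term 2 contributes 4 + 2 · 8 = 20
  Term 3 contributes 1 + 3 · 8 = 25
  Term 4 contributes 6 + 4 · 8 = 38
p(8) = ⊕ of these = min[-5, 11, 20, 25, 38] = -5.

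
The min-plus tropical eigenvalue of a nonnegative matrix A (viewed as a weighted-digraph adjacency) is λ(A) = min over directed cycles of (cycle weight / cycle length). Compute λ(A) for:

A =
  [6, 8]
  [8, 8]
λ(A) = 6

Enumerate directed cycles and compute their means (weight / length). Sample:
  cycle 0 → 0: weight = 6, length = 1, mean = 6/1 ≈ 6.000
  cycle 1 → 1: weight = 8, length = 1, mean = 8/1 ≈ 8.000
  cycle 0 → 1 → 0: weight = 16, length = 2, mean = 16/2 ≈ 8.000
  cycle 1 → 0 → 1: weight = 16, length = 2, mean = 16/2 ≈ 8.000
Minimum mean = 6.000, attained e.g. along the cycle 0 → 0 with weight 6 and length 1. So λ(A) = 6/1 = 6.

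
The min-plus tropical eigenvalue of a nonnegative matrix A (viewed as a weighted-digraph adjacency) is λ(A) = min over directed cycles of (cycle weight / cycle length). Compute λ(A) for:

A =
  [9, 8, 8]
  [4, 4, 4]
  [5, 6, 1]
λ(A) = 1

Enumerate directed cycles and compute their means (weight / length). Sample:
  cycle 0 → 0: weight = 9, length = 1, mean = 9/1 ≈ 9.000
  cycle 1 → 1: weight = 4, length = 1, mean = 4/1 ≈ 4.000
  cycle 2 → 2: weight = 1, length = 1, mean = 1/1 ≈ 1.000
  cycle 0 → 1 → 0: weight = 12, length = 2, mean = 12/2 ≈ 6.000
  cycle 0 → 2 → 0: weight = 13, length = 2, mean = 13/2 ≈ 6.500
  cycle 1 → 0 → 1: weight = 12, length = 2, mean = 12/2 ≈ 6.000
Minimum mean = 1.000, attained e.g. along the cycle 2 → 2 with weight 1 and length 1. So λ(A) = 1/1 = 1.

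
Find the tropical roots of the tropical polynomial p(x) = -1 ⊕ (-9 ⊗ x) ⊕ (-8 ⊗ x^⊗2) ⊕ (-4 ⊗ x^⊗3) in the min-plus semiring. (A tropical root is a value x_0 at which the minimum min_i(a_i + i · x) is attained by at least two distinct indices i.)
Roots: {-4, -1, 8}

Each tropical root is a break point of the lower envelope of the lines y = a_i + i · x (there are 4 lines, with slopes 0, 1, ..., 3). Only the lines that attain the minimum somewhere contribute to roots; other lines are dominated. Here the surviving (envelope) indices are i = 3, i = 2, i = 1, i = 0.
Intersections between consecutive envelope lines give the roots: for adjacent envelope indices i < j the intersection is x = (a_i − a_j) / (j − i). Reading off the sorted break points: {-4, -1, 8}.
Verification: at each break x_0, at least two indices attain the minimum of min_i(a_i + i · x_0).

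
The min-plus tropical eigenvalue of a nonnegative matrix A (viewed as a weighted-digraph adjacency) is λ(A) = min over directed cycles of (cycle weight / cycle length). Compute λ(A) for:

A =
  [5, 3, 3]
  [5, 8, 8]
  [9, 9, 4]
λ(A) = 4

Enumerate directed cycles and compute their means (weight / length). Sample:
  cycle 0 → 0: weight = 5, length = 1, mean = 5/1 ≈ 5.000
  cycle 1 → 1: weight = 8, length = 1, mean = 8/1 ≈ 8.000
  cycle 2 → 2: weight = 4, length = 1, mean = 4/1 ≈ 4.000
  cycle 0 → 1 → 0: weight = 8, length = 2, mean = 8/2 ≈ 4.000
  cycle 0 → 2 → 0: weight = 12, length = 2, mean = 12/2 ≈ 6.000
  cycle 1 → 0 → 1: weight = 8, length = 2, mean = 8/2 ≈ 4.000
Minimum mean = 4.000, attained e.g. along the cycle 2 → 2 with weight 4 and length 1. So λ(A) = 4/1 = 4.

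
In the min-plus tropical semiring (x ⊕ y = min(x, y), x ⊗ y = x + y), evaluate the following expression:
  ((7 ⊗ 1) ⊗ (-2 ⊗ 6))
((7 ⊗ 1) ⊗ (-2 ⊗ 6)) = 12

Expand innermost to outermost. Recall ⊕ takes the minimum of its arguments and ⊗ takes their sum. Working out the expression ((7 ⊗ 1) ⊗ (-2 ⊗ 6)) gives 12.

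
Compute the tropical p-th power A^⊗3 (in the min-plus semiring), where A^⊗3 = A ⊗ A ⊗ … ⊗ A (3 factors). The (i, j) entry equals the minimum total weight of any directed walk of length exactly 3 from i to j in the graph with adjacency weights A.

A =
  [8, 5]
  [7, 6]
A^⊗3 =
  [18, 17]
  [19, 18]

Each entry (A^⊗3)_ij equals the minimum over all length-3 walks i = v_0 → v_1 → … → v_3 = j of Σ_t A[v_t][v_{t+1}]. For example, for (i, j) = (0, 1) we minimise over 4 possible intermediate vertex sequences; the minimum is 17, attained along the walk 0 → 1 → 0 → 1.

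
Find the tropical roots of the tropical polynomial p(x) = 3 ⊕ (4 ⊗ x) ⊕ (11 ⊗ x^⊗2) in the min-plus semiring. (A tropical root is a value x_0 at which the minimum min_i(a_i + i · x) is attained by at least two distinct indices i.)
Roots: {-7, -1}

Each tropical root is a break point of the lower envelope of the lines y = a_i + i · x (there are 3 lines, with slopes 0, 1, ..., 2). Only the lines that attain the minimum somewhere contribute to roots; other lines are dominated. Here the surviving (envelope) indices are i = 2, i = 1, i = 0.
Intersections between consecutive envelope lines give the roots: for adjacent envelope indices i < j the intersection is x = (a_i − a_j) / (j − i). Reading off the sorted break points: {-7, -1}.
Verification: at each break x_0, at least two indices attain the minimum of min_i(a_i + i · x_0).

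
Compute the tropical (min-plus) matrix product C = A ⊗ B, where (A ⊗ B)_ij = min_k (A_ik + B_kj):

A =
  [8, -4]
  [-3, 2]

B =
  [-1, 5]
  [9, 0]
A ⊗ B =
  [5, -4]
  [-4, 2]

Apply the min-plus product entry-by-entry:
  C[0][0] = min over k of (A[0][0] + B[0][0] = 8 + -1 = 7, A[0][1] + B[1][0] = -4 + 9 = 5) = 5 (attained at k = 1)
  C[0][1] = min over k of (A[0][0] + B[0][1] = 8 + 5 = 13, A[0][1] + B[1][1] = -4 + 0 = -4) = -4 (attained at k = 1)
  C[1][0] = min over k of (A[1][0] + B[0][0] = -3 + -1 = -4, A[1][1] + B[1][0] = 2 + 9 = 11) = -4 (attained at k = 0)
  C[1][1] = min over k of (A[1][0] + B[0][1] = -3 + 5 = 2, A[1][1] + B[1][1] = 2 + 0 = 2) = 2 (attained at k = 0)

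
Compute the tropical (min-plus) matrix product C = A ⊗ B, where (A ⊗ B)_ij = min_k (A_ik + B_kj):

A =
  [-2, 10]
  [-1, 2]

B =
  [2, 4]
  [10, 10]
A ⊗ B =
  [0, 2]
  [1, 3]

Apply the min-plus product entry-by-entry:
  C[0][0] = min over k of (A[0][0] + B[0][0] = -2 + 2 = 0, A[0][1] + B[1][0] = 10 + 10 = 20) = 0 (attained at k = 0)
  C[0][1] = min over k of (A[0][0] + B[0][1] = -2 + 4 = 2, A[0][1] + B[1][1] = 10 + 10 = 20) = 2 (attained at k = 0)
  C[1][0] = min over k of (A[1][0] + B[0][0] = -1 + 2 = 1, A[1][1] + B[1][0] = 2 + 10 = 12) = 1 (attained at k = 0)
  C[1][1] = min over k of (A[1][0] + B[0][1] = -1 + 4 = 3, A[1][1] + B[1][1] = 2 + 10 = 12) = 3 (attained at k = 0)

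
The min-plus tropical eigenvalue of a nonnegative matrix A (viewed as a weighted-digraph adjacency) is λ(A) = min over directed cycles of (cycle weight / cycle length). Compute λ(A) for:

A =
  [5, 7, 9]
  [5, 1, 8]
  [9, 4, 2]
λ(A) = 1

Enumerate directed cycles and compute their means (weight / length). Sample:
  cycle 0 → 0: weight = 5, length = 1, mean = 5/1 ≈ 5.000
  cycle 1 → 1: weight = 1, length = 1, mean = 1/1 ≈ 1.000
  cycle 2 → 2: weight = 2, length = 1, mean = 2/1 ≈ 2.000
  cycle 0 → 1 → 0: weight = 12, length = 2, mean = 12/2 ≈ 6.000
  cycle 0 → 2 → 0: weight = 18, length = 2, mean = 18/2 ≈ 9.000
  cycle 1 → 0 → 1: weight = 12, length = 2, mean = 12/2 ≈ 6.000
Minimum mean = 1.000, attained e.g. along the cycle 1 → 1 with weight 1 and length 1. So λ(A) = 1/1 = 1.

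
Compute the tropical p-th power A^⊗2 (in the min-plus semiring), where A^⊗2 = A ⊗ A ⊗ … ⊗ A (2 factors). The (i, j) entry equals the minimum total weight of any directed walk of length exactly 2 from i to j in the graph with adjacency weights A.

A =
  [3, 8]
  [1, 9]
A^⊗2 =
  [6, 11]
  [4, 9]

Each entry (A^⊗2)_ij equals the minimum over all length-2 walks i = v_0 → v_1 → … → v_2 = j of Σ_t A[v_t][v_{t+1}]. For example, for (i, j) = (0, 1) we minimise over 2 possible intermediate vertex sequences; the minimum is 11, attained along the walk 0 → 0 → 1.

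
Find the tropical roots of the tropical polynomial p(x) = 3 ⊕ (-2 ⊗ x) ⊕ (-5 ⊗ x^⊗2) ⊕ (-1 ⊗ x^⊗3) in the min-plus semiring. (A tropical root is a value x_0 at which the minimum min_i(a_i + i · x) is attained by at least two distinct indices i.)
Roots: {-4, 3, 5}

Each tropical root is a break point of the lower envelope of the lines y = a_i + i · x (there are 4 lines, with slopes 0, 1, ..., 3). Only the lines that attain the minimum somewhere contribute to roots; other lines are dominated. Here the surviving (envelope) indices are i = 3, i = 2, i = 1, i = 0.
Intersections between consecutive envelope lines give the roots: for adjacent envelope indices i < j the intersection is x = (a_i − a_j) / (j − i). Reading off the sorted break points: {-4, 3, 5}.
Verification: at each break x_0, at least two indices attain the minimum of min_i(a_i + i · x_0).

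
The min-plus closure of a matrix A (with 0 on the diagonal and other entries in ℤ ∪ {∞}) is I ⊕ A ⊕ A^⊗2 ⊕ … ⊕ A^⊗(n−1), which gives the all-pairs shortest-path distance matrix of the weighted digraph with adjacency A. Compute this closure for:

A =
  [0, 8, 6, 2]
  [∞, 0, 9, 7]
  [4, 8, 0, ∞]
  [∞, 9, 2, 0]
Closure =
  [0, 8, 4, 2]
  [13, 0, 9, 7]
  [4, 8, 0, 6]
  [6, 9, 2, 0]

This is the Floyd-Warshall all-pairs shortest-path computation. For each intermediate vertex k = 0, 1, …, 3, update dist[i][j] ← min(dist[i][j], dist[i][k] + dist[k][j]). The final matrix gives, for each (i, j), the minimum total weight of any directed path from i to j (possibly empty when i = j).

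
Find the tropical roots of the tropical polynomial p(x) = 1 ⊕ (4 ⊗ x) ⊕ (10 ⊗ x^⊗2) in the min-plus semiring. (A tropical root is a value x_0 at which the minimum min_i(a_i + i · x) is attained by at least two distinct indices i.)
Roots: {-6, -3}

Each tropical root is a break point of the lower envelope of the lines y = a_i + i · x (there are 3 lines, with slopes 0, 1, ..., 2). Only the lines that attain the minimum somewhere contribute to roots; other lines are dominated. Here the surviving (envelope) indices are i = 2, i = 1, i = 0.
Intersections between consecutive envelope lines give the roots: for adjacent envelope indices i < j the intersection is x = (a_i − a_j) / (j − i). Reading off the sorted break points: {-6, -3}.
Verification: at each break x_0, at least two indices attain the minimum of min_i(a_i + i · x_0).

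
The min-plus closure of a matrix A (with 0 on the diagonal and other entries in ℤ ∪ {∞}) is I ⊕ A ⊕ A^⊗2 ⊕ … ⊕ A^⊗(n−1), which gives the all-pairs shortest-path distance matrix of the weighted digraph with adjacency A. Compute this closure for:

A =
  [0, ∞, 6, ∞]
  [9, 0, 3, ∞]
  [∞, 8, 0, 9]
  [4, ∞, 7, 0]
Closure =
  [0, 14, 6, 15]
  [9, 0, 3, 12]
  [13, 8, 0, 9]
  [4, 15, 7, 0]

This is the Floyd-Warshall all-pairs shortest-path computation. For each intermediate vertex k = 0, 1, …, 3, update dist[i][j] ← min(dist[i][j], dist[i][k] + dist[k][j]). The final matrix gives, for each (i, j), the minimum total weight of any directed path from i to j (possibly empty when i = j).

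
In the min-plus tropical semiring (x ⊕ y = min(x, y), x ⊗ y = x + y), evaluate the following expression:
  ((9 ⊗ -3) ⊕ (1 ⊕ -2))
((9 ⊗ -3) ⊕ (1 ⊕ -2)) = -2

Expand innermost to outermost. Recall ⊕ takes the minimum of its arguments and ⊗ takes their sum. Working out the expression ((9 ⊗ -3) ⊕ (1 ⊕ -2)) gives -2.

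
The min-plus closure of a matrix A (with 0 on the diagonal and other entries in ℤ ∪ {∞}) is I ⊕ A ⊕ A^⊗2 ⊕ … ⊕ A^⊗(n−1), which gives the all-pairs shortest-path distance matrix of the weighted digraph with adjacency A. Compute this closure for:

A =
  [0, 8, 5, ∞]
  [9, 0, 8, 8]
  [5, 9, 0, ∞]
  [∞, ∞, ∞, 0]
Closure =
  [0, 8, 5, 16]
  [9, 0, 8, 8]
  [5, 9, 0, 17]
  [∞, ∞, ∞, 0]

This is the Floyd-Warshall all-pairs shortest-path computation. For each intermediate vertex k = 0, 1, …, 3, update dist[i][j] ← min(dist[i][j], dist[i][k] + dist[k][j]). The final matrix gives, for each (i, j), the minimum total weight of any directed path from i to j (possibly empty when i = j).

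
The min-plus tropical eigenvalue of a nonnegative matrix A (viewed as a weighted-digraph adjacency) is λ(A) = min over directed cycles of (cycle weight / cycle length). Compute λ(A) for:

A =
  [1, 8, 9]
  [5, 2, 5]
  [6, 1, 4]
λ(A) = 1

Enumerate directed cycles and compute their means (weight / length). Sample:
  cycle 0 → 0: weight = 1, length = 1, mean = 1/1 ≈ 1.000
  cycle 1 → 1: weight = 2, length = 1, mean = 2/1 ≈ 2.000
  cycle 2 → 2: weight = 4, length = 1, mean = 4/1 ≈ 4.000
  cycle 0 → 1 → 0: weight = 13, length = 2, mean = 13/2 ≈ 6.500
  cycle 0 → 2 → 0: weight = 15, length = 2, mean = 15/2 ≈ 7.500
  cycle 1 → 0 → 1: weight = 13, length = 2, mean = 13/2 ≈ 6.500
Minimum mean = 1.000, attained e.g. along the cycle 0 → 0 with weight 1 and length 1. So λ(A) = 1/1 = 1.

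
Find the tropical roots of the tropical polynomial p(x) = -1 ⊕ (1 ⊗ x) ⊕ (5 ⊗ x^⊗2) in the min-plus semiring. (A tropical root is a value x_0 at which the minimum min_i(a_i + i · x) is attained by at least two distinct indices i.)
Roots: {-4, -2}

Each tropical root is a break point of the lower envelope of the lines y = a_i + i · x (there are 3 lines, with slopes 0, 1, ..., 2). Only the lines that attain the minimum somewhere contribute to roots; other lines are dominated. Here the surviving (envelope) indices are i = 2, i = 1, i = 0.
Intersections between consecutive envelope lines give the roots: for adjacent envelope indices i < j the intersection is x = (a_i − a_j) / (j − i). Reading off the sorted break points: {-4, -2}.
Verification: at each break x_0, at least two indices attain the minimum of min_i(a_i + i · x_0).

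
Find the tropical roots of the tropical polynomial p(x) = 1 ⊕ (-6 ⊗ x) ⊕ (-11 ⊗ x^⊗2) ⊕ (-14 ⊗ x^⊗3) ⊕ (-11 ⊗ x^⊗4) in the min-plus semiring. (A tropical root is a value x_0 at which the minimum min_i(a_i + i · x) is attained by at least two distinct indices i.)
Roots: {-3, 3, 5, 7}

Each tropical root is a break point of the lower envelope of the lines y = a_i + i · x (there are 5 lines, with slopes 0, 1, ..., 4). Only the lines that attain the minimum somewhere contribute to roots; other lines are dominated. Here the surviving (envelope) indices are i = 4, i = 3, i = 2, i = 1, i = 0.
Intersections between consecutive envelope lines give the roots: for adjacent envelope indices i < j the intersection is x = (a_i − a_j) / (j − i). Reading off the sorted break points: {-3, 3, 5, 7}.
Verification: at each break x_0, at least two indices attain the minimum of min_i(a_i + i · x_0).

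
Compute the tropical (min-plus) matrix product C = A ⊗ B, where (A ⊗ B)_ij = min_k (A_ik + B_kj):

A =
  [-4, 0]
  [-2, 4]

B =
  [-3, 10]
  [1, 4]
A ⊗ B =
  [-7, 4]
  [-5, 8]

Apply the min-plus product entry-by-entry:
  C[0][0] = min over k of (A[0][0] + B[0][0] = -4 + -3 = -7, A[0][1] + B[1][0] = 0 + 1 = 1) = -7 (attained at k = 0)
  C[0][1] = min over k of (A[0][0] + B[0][1] = -4 + 10 = 6, A[0][1] + B[1][1] = 0 + 4 = 4) = 4 (attained at k = 1)
  C[1][0] = min over k of (A[1][0] + B[0][0] = -2 + -3 = -5, A[1][1] + B[1][0] = 4 + 1 = 5) = -5 (attained at k = 0)
  C[1][1] = min over k of (A[1][0] + B[0][1] = -2 + 10 = 8, A[1][1] + B[1][1] = 4 + 4 = 8) = 8 (attained at k = 0)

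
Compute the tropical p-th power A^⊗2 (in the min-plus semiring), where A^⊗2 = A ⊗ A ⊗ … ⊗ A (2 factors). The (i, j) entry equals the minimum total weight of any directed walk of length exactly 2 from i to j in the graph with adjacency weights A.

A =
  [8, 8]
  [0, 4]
A^⊗2 =
  [8, 12]
  [4, 8]

Each entry (A^⊗2)_ij equals the minimum over all length-2 walks i = v_0 → v_1 → … → v_2 = j of Σ_t A[v_t][v_{t+1}]. For example, for (i, j) = (0, 1) we minimise over 2 possible intermediate vertex sequences; the minimum is 12, attained along the walk 0 → 1 → 1.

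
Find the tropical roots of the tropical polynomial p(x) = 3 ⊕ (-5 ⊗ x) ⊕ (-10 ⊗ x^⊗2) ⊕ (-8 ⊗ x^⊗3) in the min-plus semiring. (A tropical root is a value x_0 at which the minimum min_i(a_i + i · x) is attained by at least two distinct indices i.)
Roots: {-2, 5, 8}

Each tropical root is a break point of the lower envelope of the lines y = a_i + i · x (there are 4 lines, with slopes 0, 1, ..., 3). Only the lines that attain the minimum somewhere contribute to roots; other lines are dominated. Here the surviving (envelope) indices are i = 3, i = 2, i = 1, i = 0.
Intersections between consecutive envelope lines give the roots: for adjacent envelope indices i < j the intersection is x = (a_i − a_j) / (j − i). Reading off the sorted break points: {-2, 5, 8}.
Verification: at each break x_0, at least two indices attain the minimum of min_i(a_i + i · x_0).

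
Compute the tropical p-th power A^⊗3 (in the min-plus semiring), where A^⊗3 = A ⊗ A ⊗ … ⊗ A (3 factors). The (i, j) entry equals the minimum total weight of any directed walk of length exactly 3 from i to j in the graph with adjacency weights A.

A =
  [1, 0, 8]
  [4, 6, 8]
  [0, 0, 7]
A^⊗3 =
  [3, 2, 9]
  [6, 5, 12]
  [2, 1, 8]

Each entry (A^⊗3)_ij equals the minimum over all length-3 walks i = v_0 → v_1 → … → v_3 = j of Σ_t A[v_t][v_{t+1}]. For example, for (i, j) = (0, 2) we minimise over 9 possible intermediate vertex sequences; the minimum is 9, attained along the walk 0 → 0 → 1 → 2.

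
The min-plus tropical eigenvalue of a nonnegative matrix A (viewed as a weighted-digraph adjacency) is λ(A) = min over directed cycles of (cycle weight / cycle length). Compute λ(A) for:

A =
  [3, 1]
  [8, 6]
λ(A) = 3

Enumerate directed cycles and compute their means (weight / length). Sample:
  cycle 0 → 0: weight = 3, length = 1, mean = 3/1 ≈ 3.000
  cycle 1 → 1: weight = 6, length = 1, mean = 6/1 ≈ 6.000
  cycle 0 → 1 → 0: weight = 9, length = 2, mean = 9/2 ≈ 4.500
  cycle 1 → 0 → 1: weight = 9, length = 2, mean = 9/2 ≈ 4.500
Minimum mean = 3.000, attained e.g. along the cycle 0 → 0 with weight 3 and length 1. So λ(A) = 3/1 = 3.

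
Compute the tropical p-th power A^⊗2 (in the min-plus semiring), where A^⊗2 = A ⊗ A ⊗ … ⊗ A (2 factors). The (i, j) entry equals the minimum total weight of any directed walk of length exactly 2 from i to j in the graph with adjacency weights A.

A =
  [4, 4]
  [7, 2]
A^⊗2 =
  [8, 6]
  [9, 4]

Each entry (A^⊗2)_ij equals the minimum over all length-2 walks i = v_0 → v_1 → … → v_2 = j of Σ_t A[v_t][v_{t+1}]. For example, for (i, j) = (0, 1) we minimise over 2 possible intermediate vertex sequences; the minimum is 6, attained along the walk 0 → 1 → 1.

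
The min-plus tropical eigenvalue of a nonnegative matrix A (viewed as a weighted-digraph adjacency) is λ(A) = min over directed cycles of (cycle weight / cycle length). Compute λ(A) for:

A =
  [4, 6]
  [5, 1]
λ(A) = 1

Enumerate directed cycles and compute their means (weight / length). Sample:
  cycle 0 → 0: weight = 4, length = 1, mean = 4/1 ≈ 4.000
  cycle 1 → 1: weight = 1, length = 1, mean = 1/1 ≈ 1.000
  cycle 0 → 1 → 0: weight = 11, length = 2, mean = 11/2 ≈ 5.500
  cycle 1 → 0 → 1: weight = 11, length = 2, mean = 11/2 ≈ 5.500
Minimum mean = 1.000, attained e.g. along the cycle 1 → 1 with weight 1 and length 1. So λ(A) = 1/1 = 1.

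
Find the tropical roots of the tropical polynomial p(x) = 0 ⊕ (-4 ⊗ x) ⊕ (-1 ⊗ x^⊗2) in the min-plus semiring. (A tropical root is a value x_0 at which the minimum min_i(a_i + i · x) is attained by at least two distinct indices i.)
Roots: {-3, 4}

Each tropical root is a break point of the lower envelope of the lines y = a_i + i · x (there are 3 lines, with slopes 0, 1, ..., 2). Only the lines that attain the minimum somewhere contribute to roots; other lines are dominated. Here the surviving (envelope) indices are i = 2, i = 1, i = 0.
Intersections between consecutive envelope lines give the roots: for adjacent envelope indices i < j the intersection is x = (a_i − a_j) / (j − i). Reading off the sorted break points: {-3, 4}.
Verification: at each break x_0, at least two indices attain the minimum of min_i(a_i + i · x_0).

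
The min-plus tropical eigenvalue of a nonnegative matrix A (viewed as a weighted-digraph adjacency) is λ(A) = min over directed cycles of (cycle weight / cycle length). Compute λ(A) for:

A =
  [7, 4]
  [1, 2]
λ(A) = 2

Enumerate directed cycles and compute their means (weight / length). Sample:
  cycle 0 → 0: weight = 7, length = 1, mean = 7/1 ≈ 7.000
  cycle 1 → 1: weight = 2, length = 1, mean = 2/1 ≈ 2.000
  cycle 0 → 1 → 0: weight = 5, length = 2, mean = 5/2 ≈ 2.500
  cycle 1 → 0 → 1: weight = 5, length = 2, mean = 5/2 ≈ 2.500
Minimum mean = 2.000, attained e.g. along the cycle 1 → 1 with weight 2 and length 1. So λ(A) = 2/1 = 2.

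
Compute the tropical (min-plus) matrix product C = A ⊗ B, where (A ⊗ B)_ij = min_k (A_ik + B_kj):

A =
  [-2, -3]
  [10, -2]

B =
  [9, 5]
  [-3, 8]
A ⊗ B =
  [-6, 3]
  [-5, 6]

Apply the min-plus product entry-by-entry:
  C[0][0] = min over k of (A[0][0] + B[0][0] = -2 + 9 = 7, A[0][1] + B[1][0] = -3 + -3 = -6) = -6 (attained at k = 1)
  C[0][1] = min over k of (A[0][0] + B[0][1] = -2 + 5 = 3, A[0][1] + B[1][1] = -3 + 8 = 5) = 3 (attained at k = 0)
  C[1][0] = min over k of (A[1][0] + B[0][0] = 10 + 9 = 19, A[1][1] + B[1][0] = -2 + -3 = -5) = -5 (attained at k = 1)
  C[1][1] = min over k of (A[1][0] + B[0][1] = 10 + 5 = 15, A[1][1] + B[1][1] = -2 + 8 = 6) = 6 (attained at k = 1)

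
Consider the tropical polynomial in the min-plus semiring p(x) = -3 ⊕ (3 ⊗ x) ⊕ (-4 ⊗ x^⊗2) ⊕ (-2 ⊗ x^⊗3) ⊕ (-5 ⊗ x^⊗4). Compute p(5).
p(5) = -3

A tropical monomial a ⊗ x^⊗i evaluates to a + i · x. Evaluating each term at x = 5:
  Term 0 contributes -3 + 0 · 5 = -3
  Term 1 contributes 3 + 1 · 5 = 8
  Term 2 contributes -4 + 2 · 5 = 6
  Term 3 contributes -2 + 3 · 5 = 13
  Term 4 contributes -5 + 4 · 5 = 15
p(5) = ⊕ of these = min[-3, 8, 6, 13, 15] = -3.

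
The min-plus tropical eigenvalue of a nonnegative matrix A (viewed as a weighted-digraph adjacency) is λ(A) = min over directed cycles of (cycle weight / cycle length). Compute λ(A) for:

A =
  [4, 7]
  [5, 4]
λ(A) = 4

Enumerate directed cycles and compute their means (weight / length). Sample:
  cycle 0 → 0: weight = 4, length = 1, mean = 4/1 ≈ 4.000
  cycle 1 → 1: weight = 4, length = 1, mean = 4/1 ≈ 4.000
  cycle 0 → 1 → 0: weight = 12, length = 2, mean = 12/2 ≈ 6.000
  cycle 1 → 0 → 1: weight = 12, length = 2, mean = 12/2 ≈ 6.000
Minimum mean = 4.000, attained e.g. along the cycle 0 → 0 with weight 4 and length 1. So λ(A) = 4/1 = 4.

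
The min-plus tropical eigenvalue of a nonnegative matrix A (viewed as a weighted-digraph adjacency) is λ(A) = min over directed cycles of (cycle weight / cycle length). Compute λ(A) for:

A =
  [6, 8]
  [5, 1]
λ(A) = 1

Enumerate directed cycles and compute their means (weight / length). Sample:
  cycle 0 → 0: weight = 6, length = 1, mean = 6/1 ≈ 6.000
  cycle 1 → 1: weight = 1, length = 1, mean = 1/1 ≈ 1.000
  cycle 0 → 1 → 0: weight = 13, length = 2, mean = 13/2 ≈ 6.500
  cycle 1 → 0 → 1: weight = 13, length = 2, mean = 13/2 ≈ 6.500
Minimum mean = 1.000, attained e.g. along the cycle 1 → 1 with weight 1 and length 1. So λ(A) = 1/1 = 1.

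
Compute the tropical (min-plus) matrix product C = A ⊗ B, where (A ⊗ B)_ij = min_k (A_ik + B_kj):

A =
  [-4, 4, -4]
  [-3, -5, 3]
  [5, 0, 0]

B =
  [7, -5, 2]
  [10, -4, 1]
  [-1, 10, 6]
A ⊗ B =
  [-5, -9, -2]
  [2, -9, -4]
  [-1, -4, 1]

Apply the min-plus product entry-by-entry:
  C[0][0] = min over k of (A[0][0] + B[0][0] = -4 + 7 = 3, A[0][1] + B[1][0] = 4 + 10 = 14, A[0][2] + B[2][0] = -4 + -1 = -5) = -5 (attained at k = 2)
  C[0][1] = min over k of (A[0][0] + B[0][1] = -4 + -5 = -9, A[0][1] + B[1][1] = 4 + -4 = 0, A[0][2] + B[2][1] = -4 + 10 = 6) = -9 (attained at k = 0)
  C[0][2] = min over k of (A[0][0] + B[0][2] = -4 + 2 = -2, A[0][1] + B[1][2] = 4 + 1 = 5, A[0][2] + B[2][2] = -4 + 6 = 2) = -2 (attained at k = 0)
  C[1][0] = min over k of (A[1][0] + B[0][0] = -3 + 7 = 4, A[1][1] + B[1][0] = -5 + 10 = 5, A[1][2] + B[2][0] = 3 + -1 = 2) = 2 (attained at k = 2)
  C[1][1] = min over k of (A[1][0] + B[0][1] = -3 + -5 = -8, A[1][1] + B[1][1] = -5 + -4 = -9, A[1][2] + B[2][1] = 3 + 10 = 13) = -9 (attained at k = 1)
  C[1][2] = min over k of (A[1][0] + B[0][2] = -3 + 2 = -1, A[1][1] + B[1][2] = -5 + 1 = -4, A[1][2] + B[2][2] = 3 + 6 = 9) = -4 (attained at k = 1)
  C[2][0] = min over k of (A[2][0] + B[0][0] = 5 + 7 = 12, A[2][1] + B[1][0] = 0 + 10 = 10, A[2][2] + B[2][0] = 0 + -1 = -1) = -1 (attained at k = 2)
  C[2][1] = min over k of (A[2][0] + B[0][1] = 5 + -5 = 0, A[2][1] + B[1][1] = 0 + -4 = -4, A[2][2] + B[2][1] = 0 + 10 = 10) = -4 (attained at k = 1)
  C[2][2] = min over k of (A[2][0] + B[0][2] = 5 + 2 = 7, A[2][1] + B[1][2] = 0 + 1 = 1, A[2][2] + B[2][2] = 0 + 6 = 6) = 1 (attained at k = 1)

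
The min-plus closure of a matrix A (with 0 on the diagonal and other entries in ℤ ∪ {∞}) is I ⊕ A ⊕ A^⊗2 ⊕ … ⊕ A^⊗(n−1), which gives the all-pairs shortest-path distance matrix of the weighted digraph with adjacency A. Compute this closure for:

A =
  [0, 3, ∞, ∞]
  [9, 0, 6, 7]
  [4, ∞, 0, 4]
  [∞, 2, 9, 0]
Closure =
  [0, 3, 9, 10]
  [9, 0, 6, 7]
  [4, 6, 0, 4]
  [11, 2, 8, 0]

This is the Floyd-Warshall all-pairs shortest-path computation. For each intermediate vertex k = 0, 1, …, 3, update dist[i][j] ← min(dist[i][j], dist[i][k] + dist[k][j]). The final matrix gives, for each (i, j), the minimum total weight of any directed path from i to j (possibly empty when i = j).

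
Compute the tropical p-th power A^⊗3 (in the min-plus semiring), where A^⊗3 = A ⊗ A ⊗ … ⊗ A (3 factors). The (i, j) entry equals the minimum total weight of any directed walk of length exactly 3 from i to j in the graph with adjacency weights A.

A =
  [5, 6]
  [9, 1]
A^⊗3 =
  [15, 8]
  [11, 3]

Each entry (A^⊗3)_ij equals the minimum over all length-3 walks i = v_0 → v_1 → … → v_3 = j of Σ_t A[v_t][v_{t+1}]. For example, for (i, j) = (0, 1) we minimise over 4 possible intermediate vertex sequences; the minimum is 8, attained along the walk 0 → 1 → 1 → 1.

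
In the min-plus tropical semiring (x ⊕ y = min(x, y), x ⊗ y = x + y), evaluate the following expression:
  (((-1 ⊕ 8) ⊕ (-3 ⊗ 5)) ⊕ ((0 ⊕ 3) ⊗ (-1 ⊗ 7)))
(((-1 ⊕ 8) ⊕ (-3 ⊗ 5)) ⊕ ((0 ⊕ 3) ⊗ (-1 ⊗ 7))) = -1

Expand innermost to outermost. Recall ⊕ takes the minimum of its arguments and ⊗ takes their sum. Working out the expression (((-1 ⊕ 8) ⊕ (-3 ⊗ 5)) ⊕ ((0 ⊕ 3) ⊗ (-1 ⊗ 7))) gives -1.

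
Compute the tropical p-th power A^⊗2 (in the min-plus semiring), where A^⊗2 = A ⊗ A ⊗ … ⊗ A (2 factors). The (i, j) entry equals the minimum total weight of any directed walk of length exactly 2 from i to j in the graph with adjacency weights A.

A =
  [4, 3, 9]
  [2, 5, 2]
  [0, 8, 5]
A^⊗2 =
  [5, 7, 5]
  [2, 5, 7]
  [4, 3, 9]

Each entry (A^⊗2)_ij equals the minimum over all length-2 walks i = v_0 → v_1 → … → v_2 = j of Σ_t A[v_t][v_{t+1}]. For example, for (i, j) = (0, 2) we minimise over 3 possible intermediate vertex sequences; the minimum is 5, attained along the walk 0 → 1 → 2.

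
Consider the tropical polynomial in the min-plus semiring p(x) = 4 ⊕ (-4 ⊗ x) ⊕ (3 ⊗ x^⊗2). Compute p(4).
p(4) = 0

A tropical monomial a ⊗ x^⊗i evaluates to a + i · x. Evaluating each term at x = 4:
  Term 0 contributes 4 + 0 · 4 = 4
  Term 1 contributes -4 + 1 · 4 = 0
  Term 2 contributes 3 + 2 · 4 = 11
p(4) = ⊕ of these = min[4, 0, 11] = 0.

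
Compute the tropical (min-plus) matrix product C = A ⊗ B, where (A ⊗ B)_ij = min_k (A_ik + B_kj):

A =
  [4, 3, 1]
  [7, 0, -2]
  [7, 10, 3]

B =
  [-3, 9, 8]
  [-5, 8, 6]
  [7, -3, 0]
A ⊗ B =
  [-2, -2, 1]
  [-5, -5, -2]
  [4, 0, 3]

Apply the min-plus product entry-by-entry:
  C[0][0] = min over k of (A[0][0] + B[0][0] = 4 + -3 = 1, A[0][1] + B[1][0] = 3 + -5 = -2, A[0][2] + B[2][0] = 1 + 7 = 8) = -2 (attained at k = 1)
  C[0][1] = min over k of (A[0][0] + B[0][1] = 4 + 9 = 13, A[0][1] + B[1][1] = 3 + 8 = 11, A[0][2] + B[2][1] = 1 + -3 = -2) = -2 (attained at k = 2)
  C[0][2] = min over k of (A[0][0] + B[0][2] = 4 + 8 = 12, A[0][1] + B[1][2] = 3 + 6 = 9, A[0][2] + B[2][2] = 1 + 0 = 1) = 1 (attained at k = 2)
  C[1][0] = min over k of (A[1][0] + B[0][0] = 7 + -3 = 4, A[1][1] + B[1][0] = 0 + -5 = -5, A[1][2] + B[2][0] = -2 + 7 = 5) = -5 (attained at k = 1)
  C[1][1] = min over k of (A[1][0] + B[0][1] = 7 + 9 = 16, A[1][1] + B[1][1] = 0 + 8 = 8, A[1][2] + B[2][1] = -2 + -3 = -5) = -5 (attained at k = 2)
  C[1][2] = min over k of (A[1][0] + B[0][2] = 7 + 8 = 15, A[1][1] + B[1][2] = 0 + 6 = 6, A[1][2] + B[2][2] = -2 + 0 = -2) = -2 (attained at k = 2)
  C[2][0] = min over k of (A[2][0] + B[0][0] = 7 + -3 = 4, A[2][1] + B[1][0] = 10 + -5 = 5, A[2][2] + B[2][0] = 3 + 7 = 10) = 4 (attained at k = 0)
  C[2][1] = min over k of (A[2][0] + B[0][1] = 7 + 9 = 16, A[2][1] + B[1][1] = 10 + 8 = 18, A[2][2] + B[2][1] = 3 + -3 = 0) = 0 (attained at k = 2)
  C[2][2] = min over k of (A[2][0] + B[0][2] = 7 + 8 = 15, A[2][1] + B[1][2] = 10 + 6 = 16, A[2][2] + B[2][2] = 3 + 0 = 3) = 3 (attained at k = 2)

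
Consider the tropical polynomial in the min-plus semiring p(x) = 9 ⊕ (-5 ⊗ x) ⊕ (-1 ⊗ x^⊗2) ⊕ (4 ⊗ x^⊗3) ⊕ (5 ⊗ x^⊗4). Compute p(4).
p(4) = -1

A tropical monomial a ⊗ x^⊗i evaluates to a + i · x. Evaluating each term at x = 4:
  Term 0 contributes 9 + 0 · 4 = 9
  Term 1 contributes -5 + 1 · 4 = -1
  Term 2 contributes -1 + 2 · 4 = 7
  Term 3 contributes 4 + 3 · 4 = 16
  Term 4 contributes 5 + 4 · 4 = 21
p(4) = ⊕ of these = min[9, -1, 7, 16, 21] = -1.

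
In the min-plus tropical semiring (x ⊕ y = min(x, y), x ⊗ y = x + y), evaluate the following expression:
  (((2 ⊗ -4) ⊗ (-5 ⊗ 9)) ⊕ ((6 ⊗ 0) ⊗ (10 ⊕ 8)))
(((2 ⊗ -4) ⊗ (-5 ⊗ 9)) ⊕ ((6 ⊗ 0) ⊗ (10 ⊕ 8))) = 2

Expand innermost to outermost. Recall ⊕ takes the minimum of its arguments and ⊗ takes their sum. Working out the expression (((2 ⊗ -4) ⊗ (-5 ⊗ 9)) ⊕ ((6 ⊗ 0) ⊗ (10 ⊕ 8))) gives 2.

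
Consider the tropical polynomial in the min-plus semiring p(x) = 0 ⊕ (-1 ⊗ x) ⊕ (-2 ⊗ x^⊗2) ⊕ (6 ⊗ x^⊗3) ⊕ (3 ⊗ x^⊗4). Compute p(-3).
p(-3) = -9

A tropical monomial a ⊗ x^⊗i evaluates to a + i · x. Evaluating each term at x = -3:
  Term 0 contributes 0 + 0 · -3 = 0
  Term 1 contributes -1 + 1 · -3 = -4
  Term 2 contributes -2 + 2 · -3 = -8
  Term 3 contributes 6 + 3 · -3 = -3
  Term 4 contributes 3 + 4 · -3 = -9
p(-3) = ⊕ of these = min[0, -4, -8, -3, -9] = -9.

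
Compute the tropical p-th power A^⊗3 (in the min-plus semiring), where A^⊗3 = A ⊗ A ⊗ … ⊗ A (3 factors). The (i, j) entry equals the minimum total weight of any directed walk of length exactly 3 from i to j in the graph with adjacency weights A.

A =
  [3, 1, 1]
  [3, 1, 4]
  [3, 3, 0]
A^⊗3 =
  [4, 3, 1]
  [5, 3, 4]
  [3, 3, 0]

Each entry (A^⊗3)_ij equals the minimum over all length-3 walks i = v_0 → v_1 → … → v_3 = j of Σ_t A[v_t][v_{t+1}]. For example, for (i, j) = (0, 2) we minimise over 9 possible intermediate vertex sequences; the minimum is 1, attained along the walk 0 → 2 → 2 → 2.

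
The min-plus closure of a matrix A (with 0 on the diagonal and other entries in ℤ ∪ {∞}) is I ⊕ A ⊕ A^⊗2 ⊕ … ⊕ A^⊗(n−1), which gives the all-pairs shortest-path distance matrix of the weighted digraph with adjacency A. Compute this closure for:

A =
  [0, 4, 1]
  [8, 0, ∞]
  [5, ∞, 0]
Closure =
  [0, 4, 1]
  [8, 0, 9]
  [5, 9, 0]

This is the Floyd-Warshall all-pairs shortest-path computation. For each intermediate vertex k = 0, 1, …, 2, update dist[i][j] ← min(dist[i][j], dist[i][k] + dist[k][j]). The final matrix gives, for each (i, j), the minimum total weight of any directed path from i to j (possibly empty when i = j).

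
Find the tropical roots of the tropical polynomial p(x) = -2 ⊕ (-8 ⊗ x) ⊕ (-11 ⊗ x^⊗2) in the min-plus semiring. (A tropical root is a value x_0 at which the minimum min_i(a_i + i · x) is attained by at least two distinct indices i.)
Roots: {3, 6}

Each tropical root is a break point of the lower envelope of the lines y = a_i + i · x (there are 3 lines, with slopes 0, 1, ..., 2). Only the lines that attain the minimum somewhere contribute to roots; other lines are dominated. Here the surviving (envelope) indices are i = 2, i = 1, i = 0.
Intersections between consecutive envelope lines give the roots: for adjacent envelope indices i < j the intersection is x = (a_i − a_j) / (j − i). Reading off the sorted break points: {3, 6}.
Verification: at each break x_0, at least two indices attain the minimum of min_i(a_i + i · x_0).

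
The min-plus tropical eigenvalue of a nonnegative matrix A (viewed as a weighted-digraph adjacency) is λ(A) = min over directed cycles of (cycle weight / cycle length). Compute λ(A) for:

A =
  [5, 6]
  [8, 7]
λ(A) = 5

Enumerate directed cycles and compute their means (weight / length). Sample:
  cycle 0 → 0: weight = 5, length = 1, mean = 5/1 ≈ 5.000
  cycle 1 → 1: weight = 7, length = 1, mean = 7/1 ≈ 7.000
  cycle 0 → 1 → 0: weight = 14, length = 2, mean = 14/2 ≈ 7.000
  cycle 1 → 0 → 1: weight = 14, length = 2, mean = 14/2 ≈ 7.000
Minimum mean = 5.000, attained e.g. along the cycle 0 → 0 with weight 5 and length 1. So λ(A) = 5/1 = 5.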